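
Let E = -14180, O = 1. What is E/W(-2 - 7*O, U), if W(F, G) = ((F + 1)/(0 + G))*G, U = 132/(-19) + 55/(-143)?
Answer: 3545/2 ≈ 1772.5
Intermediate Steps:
U = -1811/247 (U = 132*(-1/19) + 55*(-1/143) = -132/19 - 5/13 = -1811/247 ≈ -7.3320)
W(F, G) = 1 + F (W(F, G) = ((1 + F)/G)*G = 1 + F)
E/W(-2 - 7*O, U) = -14180/(1 + (-2 - 7*1)) = -14180/(1 + (-2 - 7)) = -14180/(1 - 9) = -14180/(-8) = -14180*(-⅛) = 3545/2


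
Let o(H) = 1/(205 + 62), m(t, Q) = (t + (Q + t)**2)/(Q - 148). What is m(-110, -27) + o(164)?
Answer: -4981778/46725 ≈ -106.62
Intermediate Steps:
m(t, Q) = (t + (Q + t)**2)/(-148 + Q)
o(H) = 1/267
m(-110, -27) + o(164) = (-110 + (-27 - 110)**2)/(-148 - 27) + 1/267 = (-110 + (-137)**2)/(-175) + 1/267 = -(-110 + 18769)/175 + 1/267 = -1/175*18659 + 1/267 = -18659/175 + 1/267 = -4981778/46725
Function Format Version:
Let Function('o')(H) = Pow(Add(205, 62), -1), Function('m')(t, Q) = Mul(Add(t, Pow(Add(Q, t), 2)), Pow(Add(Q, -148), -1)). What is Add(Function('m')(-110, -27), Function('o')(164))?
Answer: Rational(-4981778, 46725) ≈ -106.62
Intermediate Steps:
Function('m')(t, Q) = Mul(Pow(Add(-148, Q), -1), Add(t, Pow(Add(Q, t), 2))) (Function('m')(t, Q) = Mul(Add(t, Pow(Add(Q, t), 2)), Pow(Add(-148, Q), -1)) = Mul(Pow(Add(-148, Q), -1), Add(t, Pow(Add(Q, t), 2))))
Function('o')(H) = Rational(1, 267) (Function('o')(H) = Pow(267, -1) = Rational(1, 267))
Add(Function('m')(-110, -27), Function('o')(164)) = Add(Mul(Pow(Add(-148, -27), -1), Add(-110, Pow(Add(-27, -110), 2))), Rational(1, 267)) = Add(Mul(Pow(-175, -1), Add(-110, Pow(-137, 2))), Rational(1, 267)) = Add(Mul(Rational(-1, 175), Add(-110, 18769)), Rational(1, 267)) = Add(Mul(Rational(-1, 175), 18659), Rational(1, 267)) = Add(Rational(-18659, 175), Rational(1, 267)) = Rational(-4981778, 46725)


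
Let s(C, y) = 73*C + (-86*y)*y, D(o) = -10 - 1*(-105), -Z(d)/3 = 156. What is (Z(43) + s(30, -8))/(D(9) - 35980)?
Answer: 3782/35885 ≈ 0.10539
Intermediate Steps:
Z(d) = -468 (Z(d) = -3*156 = -468)
D(o) = 95 (D(o) = -10 + 105 = 95)
s(C, y) = -86*y² + 73*C (s(C, y) = 73*C - 86*y² = -86*y² + 73*C)
(Z(43) + s(30, -8))/(D(9) - 35980) = (-468 + (-86*(-8)² + 73*30))/(95 - 35980) = (-468 + (-86*64 + 2190))/(-35885) = (-468 + (-5504 + 2190))*(-1/35885) = (-468 - 3314)*(-1/35885) = -3782*(-1/35885) = 3782/35885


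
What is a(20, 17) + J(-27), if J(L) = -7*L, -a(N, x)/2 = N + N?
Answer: 109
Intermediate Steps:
a(N, x) = -4*N (a(N, x) = -2*(N + N) = -4*N)
a(20, 17) + J(-27) = -4*20 - 7*(-27) = -80 + 189 = 109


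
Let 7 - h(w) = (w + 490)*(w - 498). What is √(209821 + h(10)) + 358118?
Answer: 358118 + 2*√113457 ≈ 3.5879e+5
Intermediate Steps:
h(w) = 7 - (-498 + w)*(490 + w) (h(w) = 7 - (w + 490)*(w - 498) = 7 - (490 + w)*(-498 + w) = 7 - (-498 + w)*(490 + w))
√(209821 + h(10)) + 358118 = √(209821 + (244027 - 1*10² + 8*10)) + 358118 = √(209821 + (244027 - 1*100 + 80)) + 358118 = √(209821 + (244027 - 100 + 80)) + 358118 = √(209821 + 244007) + 358118 = √453828 + 358118 = 2*√113457 + 358118 = 358118 + 2*√113457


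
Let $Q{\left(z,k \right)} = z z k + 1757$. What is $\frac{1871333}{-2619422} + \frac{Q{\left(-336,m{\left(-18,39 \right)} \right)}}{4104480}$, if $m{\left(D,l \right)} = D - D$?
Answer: $- \frac{3838123273693}{5375682605280} \approx -0.71398$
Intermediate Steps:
$m{\left(D,l \right)} = 0$
$Q{\left(z,k \right)} = 1757 + k z^{2}$ ($Q{\left(z,k \right)} = z^{2} k + 1757 = k z^{2} + 1757 = 1757 + k z^{2}$)
$\frac{1871333}{-2619422} + \frac{Q{\left(-336,m{\left(-18,39 \right)} \right)}}{4104480} = \frac{1871333}{-2619422} + \frac{1757 + 0 \left(-336\right)^{2}}{4104480} = 1871333 \left(- \frac{1}{2619422}\right) + \left(1757 + 0 \cdot 112896\right) \frac{1}{4104480} = - \frac{1871333}{2619422} + \left(1757 + 0\right) \frac{1}{4104480} = - \frac{1871333}{2619422} + 1757 \cdot \frac{1}{4104480} = - \frac{1871333}{2619422} + \frac{1757}{4104480} = - \frac{3838123273693}{5375682605280}$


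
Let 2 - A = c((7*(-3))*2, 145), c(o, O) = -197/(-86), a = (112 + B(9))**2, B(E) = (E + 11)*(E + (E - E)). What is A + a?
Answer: 7332679/86 ≈ 85264.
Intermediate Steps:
B(E) = E*(11 + E) (B(E) = (11 + E)*(E + 0) = (11 + E)*E = E*(11 + E))
a = 85264 (a = (112 + 9*(11 + 9))**2 = (112 + 9*20)**2 = (112 + 180)**2 = 292**2 = 85264)
c(o, O) = 197/86 (c(o, O) = -197*(-1/86) = 197/86)
A = -25/86 (A = 2 - 1*197/86 = 2 - 197/86 = -25/86 ≈ -0.29070)
A + a = -25/86 + 85264 = 7332679/86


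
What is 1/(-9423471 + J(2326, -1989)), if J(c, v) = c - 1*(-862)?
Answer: -1/9420283 ≈ -1.0615e-7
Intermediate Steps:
J(c, v) = 862 + c (J(c, v) = c + 862 = 862 + c)
1/(-9423471 + J(2326, -1989)) = 1/(-9423471 + (862 + 2326)) = 1/(-9423471 + 3188) = 1/(-9420283) = -1/9420283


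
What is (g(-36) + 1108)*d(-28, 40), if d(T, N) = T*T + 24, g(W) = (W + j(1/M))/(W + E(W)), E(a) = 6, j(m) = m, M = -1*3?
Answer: 40330916/45 ≈ 8.9624e+5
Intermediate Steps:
M = -3
g(W) = (-1/3 + W)/(6 + W) (g(W) = (W + 1/(-3))/(W + 6) = (W - 1/3)/(6 + W) = (-1/3 + W)/(6 + W))
d(T, N) = 24 + T**2 (d(T, N) = T**2 + 24 = 24 + T**2)
(g(-36) + 1108)*d(-28, 40) = ((-1/3 - 36)/(6 - 36) + 1108)*(24 + (-28)**2) = (-109/3/(-30) + 1108)*(24 + 784) = (-1/30*(-109/3) + 1108)*808 = (109/90 + 1108)*808 = (99829/90)*808 = 40330916/45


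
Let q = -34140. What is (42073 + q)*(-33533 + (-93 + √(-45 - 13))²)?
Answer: -197864886 - 1475538*I*√58 ≈ -1.9786e+8 - 1.1237e+7*I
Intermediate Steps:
(42073 + q)*(-33533 + (-93 + √(-45 - 13))²) = (42073 - 34140)*(-33533 + (-93 + √(-45 - 13))²) = 7933*(-33533 + (-93 + √(-58))²) = 7933*(-33533 + (-93 + I*√58)²) = -266017289 + 7933*(-93 + I*√58)²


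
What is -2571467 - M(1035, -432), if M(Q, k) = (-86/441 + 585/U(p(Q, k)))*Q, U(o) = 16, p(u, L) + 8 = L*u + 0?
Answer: -2045540163/784 ≈ -2.6091e+6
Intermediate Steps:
p(u, L) = -8 + L*u (p(u, L) = -8 + (L*u + 0) = -8 + L*u)
M(Q, k) = 256609*Q/7056 (M(Q, k) = (-86/441 + 585/16)*Q = 256609*Q/7056)
-2571467 - M(1035, -432) = -2571467 - 256609*1035/7056 = -2571467 - 1*29510035/784 = -2571467 - 29510035/784 = -2045540163/784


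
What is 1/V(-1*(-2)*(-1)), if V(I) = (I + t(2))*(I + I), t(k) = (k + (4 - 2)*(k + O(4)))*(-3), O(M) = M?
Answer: 1/176 ≈ 0.0056818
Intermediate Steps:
t(k) = -24 - 9*k (t(k) = (k + (4 - 2)*(k + 4))*(-3) = (k + 2*(4 + k))*(-3) = (k + (8 + 2*k))*(-3) = (8 + 3*k)*(-3) = -24 - 9*k)
V(I) = 2*I*(-42 + I) (V(I) = (I + (-24 - 9*2))*(I + I) = (I + (-24 - 18))*(2*I) = (I - 42)*(2*I) = (-42 + I)*(2*I) = 2*I*(-42 + I))
1/V(-1*(-2)*(-1)) = 1/(2*(-1*(-2)*(-1))*(-42 - 1*(-2)*(-1))) = 1/(2*(2*(-1))*(-42 + 2*(-1))) = 1/(2*(-2)*(-42 - 2)) = 1/(2*(-2)*(-44)) = 1/176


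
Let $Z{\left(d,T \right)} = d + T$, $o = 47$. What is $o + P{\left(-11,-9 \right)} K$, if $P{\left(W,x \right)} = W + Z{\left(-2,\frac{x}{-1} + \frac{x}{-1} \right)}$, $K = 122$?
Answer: $657$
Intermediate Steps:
$Z{\left(d,T \right)} = T + d$
$P{\left(W,x \right)} = -2 + W - 2 x$ ($P{\left(W,x \right)} = W + \left(\left(\frac{x}{-1} + \frac{x}{-1}\right) - 2\right) = W + \left(\left(x \left(-1\right) + x \left(-1\right)\right) - 2\right) = W - \left(2 + 2 x\right) = -2 + W - 2 x$)
$o + P{\left(-11,-9 \right)} K = 47 + \left(-2 - 11 - -18\right) 122 = 47 + \left(-2 - 11 + 18\right) 122 = 47 + 5 \cdot 122 = 47 + 610 = 657$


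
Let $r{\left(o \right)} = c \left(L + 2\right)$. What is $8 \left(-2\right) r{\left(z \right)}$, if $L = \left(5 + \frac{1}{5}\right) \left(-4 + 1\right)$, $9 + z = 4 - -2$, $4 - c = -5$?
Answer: $\frac{9792}{5} \approx 1958.4$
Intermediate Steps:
$c = 9$ ($c = 4 - -5 = 4 + 5 = 9$)
$z = -3$ ($z = -9 + \left(4 - -2\right) = -9 + \left(4 + 2\right) = -9 + 6 = -3$)
$L = - \frac{78}{5}$ ($L = \left(5 + \frac{1}{5}\right) \left(-3\right) = \frac{26}{5} \left(-3\right) = - \frac{78}{5} \approx -15.6$)
$r{\left(o \right)} = - \frac{612}{5}$ ($r{\left(o \right)} = 9 \left(- \frac{78}{5} + 2\right) = 9 \left(- \frac{68}{5}\right) = - \frac{612}{5}$)
$8 \left(-2\right) r{\left(z \right)} = 8 \left(-2\right) \left(- \frac{612}{5}\right) = \left(-16\right) \left(- \frac{612}{5}\right) = \frac{9792}{5}$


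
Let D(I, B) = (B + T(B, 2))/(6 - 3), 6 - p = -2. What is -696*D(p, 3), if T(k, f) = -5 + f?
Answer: 0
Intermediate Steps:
p = 8 (p = 6 - 1*(-2) = 6 + 2 = 8)
D(I, B) = -1 + B/3 (D(I, B) = (B + (-5 + 2))/(6 - 3) = (B - 3)/3 = (-3 + B)*(⅓) = -1 + B/3)
-696*D(p, 3) = -696*(-1 + (⅓)*3) = -696*(-1 + 1) = -696*0 = 0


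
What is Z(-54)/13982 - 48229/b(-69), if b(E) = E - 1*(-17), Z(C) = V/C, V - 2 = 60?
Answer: 9103560547/9815364 ≈ 927.48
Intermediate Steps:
V = 62 (V = 2 + 60 = 62)
Z(C) = 62/C
b(E) = 17 + E (b(E) = E + 17 = 17 + E)
Z(-54)/13982 - 48229/b(-69) = (62/(-54))/13982 - 48229/(17 - 69) = (62*(-1/54))*(1/13982) - 48229/(-52) = -31/27*1/13982 - 48229*(-1/52) = -31/377514 + 48229/52 = 9103560547/9815364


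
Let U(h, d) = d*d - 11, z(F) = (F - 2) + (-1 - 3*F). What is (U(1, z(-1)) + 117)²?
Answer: 11449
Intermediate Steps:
z(F) = -3 - 2*F (z(F) = (-2 + F) + (-1 - 3*F) = -3 - 2*F)
U(h, d) = -11 + d² (U(h, d) = d² - 11 = -11 + d²)
(U(1, z(-1)) + 117)² = ((-11 + (-3 - 2*(-1))²) + 117)² = ((-11 + (-3 + 2)²) + 117)² = ((-11 + (-1)²) + 117)² = ((-11 + 1) + 117)² = (-10 + 117)² = 107² = 11449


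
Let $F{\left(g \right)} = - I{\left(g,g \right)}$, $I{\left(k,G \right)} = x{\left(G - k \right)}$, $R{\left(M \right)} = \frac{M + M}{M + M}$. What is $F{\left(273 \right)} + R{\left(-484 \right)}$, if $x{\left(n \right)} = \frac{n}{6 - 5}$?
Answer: $1$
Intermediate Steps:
$x{\left(n \right)} = n$ ($x{\left(n \right)} = \frac{n}{1} = n 1 = n$)
$R{\left(M \right)} = 1$ ($R{\left(M \right)} = \frac{2 M}{2 M} = 2 M \frac{1}{2 M} = 1$)
$I{\left(k,G \right)} = G - k$
$F{\left(g \right)} = 0$ ($F{\left(g \right)} = - (g - g) = \left(-1\right) 0 = 0$)
$F{\left(273 \right)} + R{\left(-484 \right)} = 0 + 1 = 1$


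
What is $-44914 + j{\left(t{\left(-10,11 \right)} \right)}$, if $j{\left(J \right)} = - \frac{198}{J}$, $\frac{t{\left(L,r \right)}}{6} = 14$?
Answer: $- \frac{628829}{14} \approx -44916.0$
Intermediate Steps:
$t{\left(L,r \right)} = 84$ ($t{\left(L,r \right)} = 6 \cdot 14 = 84$)
$-44914 + j{\left(t{\left(-10,11 \right)} \right)} = -44914 - \frac{198}{84} = -44914 - \frac{33}{14} = - \frac{628829}{14}$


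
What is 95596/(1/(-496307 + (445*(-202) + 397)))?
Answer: -56000136800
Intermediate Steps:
95596/(1/(-496307 + (445*(-202) + 397))) = 95596/(1/(-496307 + (-89890 + 397))) = 95596/(1/(-496307 - 89493)) = 95596/(1/(-585800)) = 95596/(-1/585800) = 95596*(-585800) = -56000136800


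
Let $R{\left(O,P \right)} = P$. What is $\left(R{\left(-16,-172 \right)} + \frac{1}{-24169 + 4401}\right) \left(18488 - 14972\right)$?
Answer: $- \frac{2988685263}{4942} \approx -6.0475 \cdot 10^{5}$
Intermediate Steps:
$\left(R{\left(-16,-172 \right)} + \frac{1}{-24169 + 4401}\right) \left(18488 - 14972\right) = \left(-172 + \frac{1}{-24169 + 4401}\right) \left(18488 - 14972\right) = \left(-172 + \frac{1}{-19768}\right) 3516 = \left(-172 - \frac{1}{19768}\right) 3516 = \left(- \frac{3400097}{19768}\right) 3516 = - \frac{2988685263}{4942}$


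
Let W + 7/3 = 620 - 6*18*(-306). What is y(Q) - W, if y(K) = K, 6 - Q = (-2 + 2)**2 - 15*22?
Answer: -99989/3 ≈ -33330.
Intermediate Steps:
Q = 336 (Q = 6 - ((-2 + 2)**2 - 15*22) = 6 - (0**2 - 330) = 6 - (0 - 330) = 6 - 1*(-330) = 6 + 330 = 336)
W = 100997/3 (W = -7/3 + (620 - 6*18*(-306)) = -7/3 + (620 - 108*(-306)) = -7/3 + (620 + 33048) = -7/3 + 33668 = 100997/3 ≈ 33666.)
y(Q) - W = 336 - 1*100997/3 = 336 - 100997/3 = -99989/3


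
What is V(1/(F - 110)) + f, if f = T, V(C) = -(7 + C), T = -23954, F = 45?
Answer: -1557464/65 ≈ -23961.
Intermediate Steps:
V(C) = -7 - C
f = -23954
V(1/(F - 110)) + f = (-7 - 1/(45 - 110)) - 23954 = (-7 - 1/(-65)) - 23954 = (-7 - 1*(-1/65)) - 23954 = (-7 + 1/65) - 23954 = -454/65 - 23954 = -1557464/65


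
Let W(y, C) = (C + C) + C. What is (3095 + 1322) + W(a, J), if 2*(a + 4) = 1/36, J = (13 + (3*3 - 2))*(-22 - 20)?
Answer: 1897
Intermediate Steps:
J = -840 (J = (13 + (9 - 2))*(-42) = (13 + 7)*(-42) = 20*(-42) = -840)
a = -287/72 (a = -4 + (½)/36 = -4 + (½)*(1/36) = -4 + 1/72 = -287/72 ≈ -3.9861)
W(y, C) = 3*C (W(y, C) = 2*C + C = 3*C)
(3095 + 1322) + W(a, J) = (3095 + 1322) + 3*(-840) = 4417 - 2520 = 1897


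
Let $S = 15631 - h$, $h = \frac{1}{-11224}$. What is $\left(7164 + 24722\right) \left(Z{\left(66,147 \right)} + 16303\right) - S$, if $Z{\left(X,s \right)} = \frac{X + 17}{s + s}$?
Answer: $\frac{857683439749565}{1649928} \approx 5.1983 \cdot 10^{8}$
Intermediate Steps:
$h = - \frac{1}{11224} \approx -8.9095 \cdot 10^{-5}$
$Z{\left(X,s \right)} = \frac{17 + X}{2 s}$
$S = \frac{175442345}{11224}$ ($S = 15631 - - \frac{1}{11224} = 15631 + \frac{1}{11224} = \frac{175442345}{11224} \approx 15631.0$)
$\left(7164 + 24722\right) \left(Z{\left(66,147 \right)} + 16303\right) - S = \left(7164 + 24722\right) \left(\frac{17 + 66}{2 \cdot 147} + 16303\right) - \frac{175442345}{11224} = 31886 \left(\frac{1}{2} \cdot \frac{1}{147} \cdot 83 + 16303\right) - \frac{175442345}{11224} = 31886 \left(\frac{83}{294} + 16303\right) - \frac{175442345}{11224} = 31886 \cdot \frac{4793165}{294} - \frac{175442345}{11224} = \frac{76417429595}{147} - \frac{175442345}{11224} = \frac{857683439749565}{1649928}$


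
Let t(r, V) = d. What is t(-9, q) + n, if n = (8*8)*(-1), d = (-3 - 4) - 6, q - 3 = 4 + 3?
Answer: -77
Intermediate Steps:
q = 10 (q = 3 + (4 + 3) = 3 + 7 = 10)
d = -13 (d = -7 - 6 = -13)
t(r, V) = -13
n = -64 (n = 64*(-1) = -64)
t(-9, q) + n = -13 - 64 = -77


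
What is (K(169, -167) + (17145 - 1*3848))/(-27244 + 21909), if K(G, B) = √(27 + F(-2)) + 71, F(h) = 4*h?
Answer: -13368/5335 - √19/5335 ≈ -2.5065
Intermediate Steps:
K(G, B) = 71 + √19 (K(G, B) = √(27 + 4*(-2)) + 71 = √(27 - 8) + 71 = √19 + 71 = 71 + √19)
(K(169, -167) + (17145 - 1*3848))/(-27244 + 21909) = ((71 + √19) + (17145 - 1*3848))/(-27244 + 21909) = ((71 + √19) + (17145 - 3848))/(-5335) = ((71 + √19) + 13297)*(-1/5335) = (13368 + √19)*(-1/5335) = -13368/5335 - √19/5335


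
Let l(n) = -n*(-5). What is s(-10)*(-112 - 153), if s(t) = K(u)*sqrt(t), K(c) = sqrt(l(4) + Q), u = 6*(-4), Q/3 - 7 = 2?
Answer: -265*I*sqrt(470) ≈ -5745.1*I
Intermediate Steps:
Q = 27 (Q = 21 + 3*2 = 21 + 6 = 27)
l(n) = 5*n
u = -24
K(c) = sqrt(47) (K(c) = sqrt(5*4 + 27) = sqrt(20 + 27) = sqrt(47))
s(t) = sqrt(47)*sqrt(t)
s(-10)*(-112 - 153) = (sqrt(47)*sqrt(-10))*(-112 - 153) = (sqrt(47)*(I*sqrt(10)))*(-265) = (I*sqrt(470))*(-265) = -265*I*sqrt(470)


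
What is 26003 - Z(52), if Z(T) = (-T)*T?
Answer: 28707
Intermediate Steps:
Z(T) = -T**2
26003 - Z(52) = 26003 - (-1)*52**2 = 26003 - (-1)*2704 = 26003 - 1*(-2704) = 26003 + 2704 = 28707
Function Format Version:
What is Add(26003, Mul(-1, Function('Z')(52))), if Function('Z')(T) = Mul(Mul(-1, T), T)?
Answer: 28707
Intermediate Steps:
Function('Z')(T) = Mul(-1, Pow(T, 2))
Add(26003, Mul(-1, Function('Z')(52))) = Add(26003, Mul(-1, Mul(-1, Pow(52, 2)))) = Add(26003, Mul(-1, Mul(-1, 2704))) = Add(26003, Mul(-1, -2704)) = Add(26003, 2704) = 28707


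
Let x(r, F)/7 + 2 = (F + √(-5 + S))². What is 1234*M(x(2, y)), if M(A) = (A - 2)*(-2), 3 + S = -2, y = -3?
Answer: 56764 + 103656*I*√10 ≈ 56764.0 + 3.2779e+5*I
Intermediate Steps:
S = -5 (S = -3 - 2 = -5)
x(r, F) = -14 + 7*(F + I*√10)² (x(r, F) = -14 + 7*(F + √(-5 - 5))² = -14 + 7*(F + √(-10))² = -14 + 7*(F + I*√10)²)
M(A) = 4 - 2*A (M(A) = (-2 + A)*(-2) = 4 - 2*A)
1234*M(x(2, y)) = 1234*(4 - 2*(-14 + 7*(-3 + I*√10)²)) = 1234*(4 + (28 - 14*(-3 + I*√10)²)) = 1234*(32 - 14*(-3 + I*√10)²) = 39488 - 17276*(-3 + I*√10)²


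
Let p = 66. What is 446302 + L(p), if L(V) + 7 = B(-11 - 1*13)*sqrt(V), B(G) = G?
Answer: 446295 - 24*sqrt(66) ≈ 4.4610e+5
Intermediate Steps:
L(V) = -7 - 24*sqrt(V) (L(V) = -7 + (-11 - 1*13)*sqrt(V) = -7 + (-11 - 13)*sqrt(V) = -7 - 24*sqrt(V))
446302 + L(p) = 446302 + (-7 - 24*sqrt(66)) = 446295 - 24*sqrt(66)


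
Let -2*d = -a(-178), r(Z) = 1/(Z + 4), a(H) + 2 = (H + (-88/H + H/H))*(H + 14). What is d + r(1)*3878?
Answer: 6785387/445 ≈ 15248.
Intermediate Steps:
a(H) = -2 + (14 + H)*(1 + H - 88/H) (a(H) = -2 + (H + (-88/H + H/H))*(H + 14) = -2 + (H + (-88/H + 1))*(14 + H) = -2 + (H + (1 - 88/H))*(14 + H) = -2 + (1 + H - 88/H)*(14 + H) = -2 + (14 + H)*(1 + H - 88/H))
r(Z) = 1/(4 + Z)
d = 1288049/89 (d = -(-1)*(-76 + (-178)**2 - 1232/(-178) + 15*(-178))/2 = -(-1)*(-76 + 31684 - 1232*(-1/178) - 2670)/2 = -(-1)*(-76 + 31684 + 616/89 - 2670)/2 = -(-1)*2576098/(2*89) = -1/2*(-2576098/89) = 1288049/89 ≈ 14472.)
d + r(1)*3878 = 1288049/89 + 3878/(4 + 1) = 1288049/89 + 3878/5 = 6785387/445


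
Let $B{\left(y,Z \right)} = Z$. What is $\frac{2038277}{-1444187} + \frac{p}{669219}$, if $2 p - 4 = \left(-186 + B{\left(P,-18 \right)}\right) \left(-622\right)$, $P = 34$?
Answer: $- \frac{1272425807261}{966477379953} \approx -1.3166$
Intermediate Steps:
$p = 63446$ ($p = 2 + \frac{\left(-186 - 18\right) \left(-622\right)}{2} = 2 + \frac{\left(-204\right) \left(-622\right)}{2} = 2 + \frac{1}{2} \cdot 126888 = 2 + 63444 = 63446$)
$\frac{2038277}{-1444187} + \frac{p}{669219} = \frac{2038277}{-1444187} + \frac{63446}{669219} = 2038277 \left(- \frac{1}{1444187}\right) + 63446 \cdot \frac{1}{669219} = - \frac{2038277}{1444187} + \frac{63446}{669219} = - \frac{1272425807261}{966477379953}$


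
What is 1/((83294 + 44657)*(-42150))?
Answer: -1/5393134650 ≈ -1.8542e-10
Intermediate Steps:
1/((83294 + 44657)*(-42150)) = -1/42150/127951 = (1/127951)*(-1/42150) = -1/5393134650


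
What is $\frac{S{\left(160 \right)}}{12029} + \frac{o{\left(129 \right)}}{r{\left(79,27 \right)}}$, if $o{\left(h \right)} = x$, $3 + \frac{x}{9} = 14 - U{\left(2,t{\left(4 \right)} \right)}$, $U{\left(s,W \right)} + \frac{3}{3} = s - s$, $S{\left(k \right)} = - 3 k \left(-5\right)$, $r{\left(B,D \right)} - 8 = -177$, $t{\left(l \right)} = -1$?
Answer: $- \frac{893532}{2032901} \approx -0.43954$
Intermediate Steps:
$r{\left(B,D \right)} = -169$ ($r{\left(B,D \right)} = 8 - 177 = -169$)
$S{\left(k \right)} = 15 k$
$U{\left(s,W \right)} = -1$ ($U{\left(s,W \right)} = -1 + \left(s - s\right) = -1 + 0 = -1$)
$x = 108$ ($x = -27 + 9 \left(14 - -1\right) = -27 + 9 \left(14 + 1\right) = -27 + 9 \cdot 15 = -27 + 135 = 108$)
$o{\left(h \right)} = 108$
$\frac{S{\left(160 \right)}}{12029} + \frac{o{\left(129 \right)}}{r{\left(79,27 \right)}} = \frac{15 \cdot 160}{12029} + \frac{108}{-169} = 2400 \cdot \frac{1}{12029} + 108 \left(- \frac{1}{169}\right) = \frac{2400}{12029} - \frac{108}{169} = - \frac{893532}{2032901}$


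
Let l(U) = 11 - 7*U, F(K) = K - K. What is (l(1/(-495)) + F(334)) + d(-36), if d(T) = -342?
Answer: -163838/495 ≈ -330.99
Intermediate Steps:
F(K) = 0
(l(1/(-495)) + F(334)) + d(-36) = ((11 - 7/(-495)) + 0) - 342 = ((11 - 7*(-1/495)) + 0) - 342 = ((11 + 7/495) + 0) - 342 = (5452/495 + 0) - 342 = 5452/495 - 342 = -163838/495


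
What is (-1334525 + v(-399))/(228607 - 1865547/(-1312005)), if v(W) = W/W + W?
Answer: -583808550205/99978464194 ≈ -5.8393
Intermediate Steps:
v(W) = 1 + W
(-1334525 + v(-399))/(228607 - 1865547/(-1312005)) = (-1334525 + (1 - 399))/(228607 - 1865547/(-1312005)) = (-1334525 - 398)/(228607 - 1865547*(-1/1312005)) = -1334923/(228607 + 621849/437335) = -1334923/99978464194/437335 = -1334923*437335/99978464194 = -583808550205/99978464194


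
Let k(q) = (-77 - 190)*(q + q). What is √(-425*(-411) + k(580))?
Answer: 3*I*√15005 ≈ 367.48*I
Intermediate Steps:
k(q) = -534*q
√(-425*(-411) + k(580)) = √(-425*(-411) - 534*580) = √(174675 - 309720) = √(-135045) = 3*I*√15005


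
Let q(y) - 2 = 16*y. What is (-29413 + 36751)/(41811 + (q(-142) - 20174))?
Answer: 7338/19367 ≈ 0.37889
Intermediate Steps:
q(y) = 2 + 16*y
(-29413 + 36751)/(41811 + (q(-142) - 20174)) = (-29413 + 36751)/(41811 + ((2 + 16*(-142)) - 20174)) = 7338/(41811 + ((2 - 2272) - 20174)) = 7338/(41811 + (-2270 - 20174)) = 7338/(41811 - 22444) = 7338/19367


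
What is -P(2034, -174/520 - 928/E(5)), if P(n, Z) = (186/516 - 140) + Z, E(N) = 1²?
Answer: 11939951/11180 ≈ 1068.0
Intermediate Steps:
E(N) = 1
P(n, Z) = -12009/86 + Z (P(n, Z) = (186*(1/516) - 140) + Z = (31/86 - 140) + Z = -12009/86 + Z)
-P(2034, -174/520 - 928/E(5)) = -(-12009/86 + (-174/520 - 928/1)) = -(-12009/86 + (-174*1/520 - 928*1)) = -(-12009/86 + (-87/260 - 928)) = -(-12009/86 - 241367/260) = -1*(-11939951/11180) = 11939951/11180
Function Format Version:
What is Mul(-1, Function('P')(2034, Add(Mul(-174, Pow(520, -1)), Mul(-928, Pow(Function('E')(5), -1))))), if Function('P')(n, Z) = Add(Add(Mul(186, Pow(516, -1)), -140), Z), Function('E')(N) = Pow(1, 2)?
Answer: Rational(11939951, 11180) ≈ 1068.0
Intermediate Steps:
Function('E')(N) = 1
Function('P')(n, Z) = Add(Rational(-12009, 86), Z) (Function('P')(n, Z) = Add(Add(Mul(186, Rational(1, 516)), -140), Z) = Add(Add(Rational(31, 86), -140), Z) = Add(Rational(-12009, 86), Z))
Mul(-1, Function('P')(2034, Add(Mul(-174, Pow(520, -1)), Mul(-928, Pow(Function('E')(5), -1))))) = Mul(-1, Add(Rational(-12009, 86), Add(Mul(-174, Pow(520, -1)), Mul(-928, Pow(1, -1))))) = Mul(-1, Add(Rational(-12009, 86), Add(Mul(-174, Rational(1, 520)), Mul(-928, 1)))) = Mul(-1, Add(Rational(-12009, 86), Add(Rational(-87, 260), -928))) = Mul(-1, Add(Rational(-12009, 86), Rational(-241367, 260))) = Mul(-1, Rational(-11939951, 11180)) = Rational(11939951, 11180)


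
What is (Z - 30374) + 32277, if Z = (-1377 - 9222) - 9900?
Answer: -18596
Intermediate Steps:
Z = -20499 (Z = -10599 - 9900 = -20499)
(Z - 30374) + 32277 = (-20499 - 30374) + 32277 = -50873 + 32277 = -18596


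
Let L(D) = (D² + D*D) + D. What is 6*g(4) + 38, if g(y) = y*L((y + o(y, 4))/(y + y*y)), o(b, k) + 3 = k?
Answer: 47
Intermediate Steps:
o(b, k) = -3 + k
L(D) = D + 2*D² (L(D) = (D² + D²) + D = 2*D² + D = D + 2*D²)
g(y) = y*(1 + y)*(1 + 2*(1 + y)/(y + y²))/(y + y²) (g(y) = y*(((y + (-3 + 4))/(y + y*y))*(1 + 2*((y + (-3 + 4))/(y + y*y)))) = y*(((y + 1)/(y + y²))*(1 + 2*((y + 1)/(y + y²)))) = y*(((1 + y)/(y + y²))*(1 + 2*((1 + y)/(y + y²)))) = y*(((1 + y)/(y + y²))*(1 + 2*(1 + y)/(y + y²))) = y*((1 + y)*(1 + 2*(1 + y)/(y + y²))/(y + y²)) = y*(1 + y)*(1 + 2*(1 + y)/(y + y²))/(y + y²))
6*g(4) + 38 = 6*((2 + 4)/4) + 38 = 6*((¼)*6) + 38 = 6*(3/2) + 38 = 9 + 38 = 47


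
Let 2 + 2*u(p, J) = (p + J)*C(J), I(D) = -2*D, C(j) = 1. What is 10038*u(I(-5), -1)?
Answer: 35133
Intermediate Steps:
u(p, J) = -1 + J/2 + p/2 (u(p, J) = -1 + ((p + J)*1)/2 = -1 + ((J + p)*1)/2 = -1 + (J + p)/2 = -1 + (J/2 + p/2) = -1 + J/2 + p/2)
10038*u(I(-5), -1) = 10038*(-1 + (½)*(-1) + (-2*(-5))/2) = 10038*(-1 - ½ + (½)*10) = 10038*(-1 - ½ + 5) = 10038*(7/2) = 35133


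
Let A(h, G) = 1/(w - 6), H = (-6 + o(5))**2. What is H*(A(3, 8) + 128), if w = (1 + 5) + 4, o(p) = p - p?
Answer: 4617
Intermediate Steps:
o(p) = 0
w = 10 (w = 6 + 4 = 10)
H = 36 (H = (-6 + 0)**2 = (-6)**2 = 36)
A(h, G) = 1/4 (A(h, G) = 1/(10 - 6) = 1/4)
H*(A(3, 8) + 128) = 36*(1/4 + 128) = 36*(513/4) = 4617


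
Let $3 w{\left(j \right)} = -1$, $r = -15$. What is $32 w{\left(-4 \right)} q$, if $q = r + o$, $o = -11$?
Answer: $\frac{832}{3} \approx 277.33$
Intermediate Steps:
$w{\left(j \right)} = - \frac{1}{3}$ ($w{\left(j \right)} = \frac{1}{3} \left(-1\right) = - \frac{1}{3}$)
$q = -26$ ($q = -15 - 11 = -26$)
$32 w{\left(-4 \right)} q = 32 \left(- \frac{1}{3}\right) \left(-26\right) = \left(- \frac{32}{3}\right) \left(-26\right) = \frac{832}{3}$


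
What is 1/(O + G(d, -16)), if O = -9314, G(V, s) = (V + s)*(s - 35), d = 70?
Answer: -1/12068 ≈ -8.2864e-5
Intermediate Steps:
G(V, s) = (-35 + s)*(V + s) (G(V, s) = (V + s)*(-35 + s) = (-35 + s)*(V + s))
1/(O + G(d, -16)) = 1/(-9314 + ((-16)² - 35*70 - 35*(-16) + 70*(-16))) = 1/(-9314 + (256 - 2450 + 560 - 1120)) = 1/(-9314 - 2754) = 1/(-12068) = -1/12068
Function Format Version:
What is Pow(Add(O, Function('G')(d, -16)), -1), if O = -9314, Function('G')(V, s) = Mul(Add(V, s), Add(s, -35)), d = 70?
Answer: Rational(-1, 12068) ≈ -8.2864e-5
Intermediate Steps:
Function('G')(V, s) = Mul(Add(-35, s), Add(V, s)) (Function('G')(V, s) = Mul(Add(V, s), Add(-35, s)) = Mul(Add(-35, s), Add(V, s)))
Pow(Add(O, Function('G')(d, -16)), -1) = Pow(Add(-9314, Add(Pow(-16, 2), Mul(-35, 70), Mul(-35, -16), Mul(70, -16))), -1) = Pow(Add(-9314, Add(256, -2450, 560, -1120)), -1) = Pow(Add(-9314, -2754), -1) = Pow(-12068, -1) = Rational(-1, 12068)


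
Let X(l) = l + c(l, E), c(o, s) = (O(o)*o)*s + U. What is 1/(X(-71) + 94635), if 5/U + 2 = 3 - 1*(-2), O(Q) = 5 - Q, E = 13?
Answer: 3/73253 ≈ 4.0954e-5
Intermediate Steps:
U = 5/3 (U = 5/(-2 + (3 - 1*(-2))) = 5/(-2 + (3 + 2)) = 5/(-2 + 5) = 5/3 ≈ 1.6667)
c(o, s) = 5/3 + o*s*(5 - o) (c(o, s) = ((5 - o)*o)*s + 5/3 = (o*(5 - o))*s + 5/3 = o*s*(5 - o) + 5/3 = 5/3 + o*s*(5 - o))
X(l) = 5/3 + l - 13*l*(-5 + l) (X(l) = l + (5/3 - 1*l*13*(-5 + l)) = l + (5/3 - 13*l*(-5 + l)) = 5/3 + l - 13*l*(-5 + l))
1/(X(-71) + 94635) = 1/((5/3 - 13*(-71)**2 + 66*(-71)) + 94635) = 1/((5/3 - 13*5041 - 4686) + 94635) = 1/((5/3 - 65533 - 4686) + 94635) = 1/(-210652/3 + 94635) = 1/(73253/3) = 3/73253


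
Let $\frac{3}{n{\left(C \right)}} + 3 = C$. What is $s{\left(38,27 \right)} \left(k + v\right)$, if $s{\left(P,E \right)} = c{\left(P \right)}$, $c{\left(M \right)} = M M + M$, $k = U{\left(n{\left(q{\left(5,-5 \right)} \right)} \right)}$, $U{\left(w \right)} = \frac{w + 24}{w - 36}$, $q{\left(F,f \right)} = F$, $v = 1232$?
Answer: $\frac{41968758}{23} \approx 1.8247 \cdot 10^{6}$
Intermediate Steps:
$n{\left(C \right)} = \frac{3}{-3 + C}$
$U{\left(w \right)} = \frac{24 + w}{-36 + w}$
$k = - \frac{17}{23}$ ($k = \frac{24 + \frac{3}{-3 + 5}}{-36 + \frac{3}{-3 + 5}} = \frac{24 + \frac{3}{2}}{-36 + \frac{3}{2}} = \frac{1}{- \frac{69}{2}} \cdot \frac{51}{2} = \left(- \frac{2}{69}\right) \frac{51}{2} = - \frac{17}{23} \approx -0.73913$)
$c{\left(M \right)} = M + M^{2}$ ($c{\left(M \right)} = M^{2} + M = M + M^{2}$)
$s{\left(P,E \right)} = P \left(1 + P\right)$
$s{\left(38,27 \right)} \left(k + v\right) = 38 \left(1 + 38\right) \left(- \frac{17}{23} + 1232\right) = 38 \cdot 39 \cdot \frac{28319}{23} = 1482 \cdot \frac{28319}{23} = \frac{41968758}{23}$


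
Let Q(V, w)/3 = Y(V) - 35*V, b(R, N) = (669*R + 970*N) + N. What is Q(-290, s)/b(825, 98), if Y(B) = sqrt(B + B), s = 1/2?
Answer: 30450/647083 + 6*I*sqrt(145)/647083 ≈ 0.047057 + 0.00011165*I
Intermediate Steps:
s = 1/2 ≈ 0.50000
Y(B) = sqrt(2)*sqrt(B) (Y(B) = sqrt(2*B) = sqrt(2)*sqrt(B))
b(R, N) = 669*R + 971*N
Q(V, w) = -105*V + 3*sqrt(2)*sqrt(V) (Q(V, w) = 3*(sqrt(2)*sqrt(V) - 35*V) = 3*(-35*V + sqrt(2)*sqrt(V)) = -105*V + 3*sqrt(2)*sqrt(V))
Q(-290, s)/b(825, 98) = (-105*(-290) + 3*sqrt(2)*sqrt(-290))/(669*825 + 971*98) = (30450 + 3*sqrt(2)*(I*sqrt(290)))/(551925 + 95158) = (30450 + 6*I*sqrt(145))/647083 = (30450 + 6*I*sqrt(145))*(1/647083) = 30450/647083 + 6*I*sqrt(145)/647083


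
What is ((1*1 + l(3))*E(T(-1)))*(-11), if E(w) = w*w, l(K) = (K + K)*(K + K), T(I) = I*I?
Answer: -407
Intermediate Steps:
T(I) = I²
l(K) = 4*K² (l(K) = (2*K)*(2*K) = 4*K²)
E(w) = w²
((1*1 + l(3))*E(T(-1)))*(-11) = ((1*1 + 4*3²)*((-1)²)²)*(-11) = ((1 + 4*9)*1²)*(-11) = ((1 + 36)*1)*(-11) = (37*1)*(-11) = 37*(-11) = -407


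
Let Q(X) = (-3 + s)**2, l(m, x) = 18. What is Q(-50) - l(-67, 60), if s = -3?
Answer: 18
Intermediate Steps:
Q(X) = 36 (Q(X) = (-3 - 3)**2 = (-6)**2 = 36)
Q(-50) - l(-67, 60) = 36 - 1*18 = 36 - 18 = 18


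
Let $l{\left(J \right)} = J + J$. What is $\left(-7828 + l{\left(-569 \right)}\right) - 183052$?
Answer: $-192018$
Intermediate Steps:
$l{\left(J \right)} = 2 J$
$\left(-7828 + l{\left(-569 \right)}\right) - 183052 = \left(-7828 + 2 \left(-569\right)\right) - 183052 = \left(-7828 - 1138\right) - 183052 = -8966 - 183052 = -192018$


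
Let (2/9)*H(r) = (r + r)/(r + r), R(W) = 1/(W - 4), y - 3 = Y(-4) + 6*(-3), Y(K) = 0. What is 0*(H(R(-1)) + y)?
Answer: 0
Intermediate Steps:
y = -15 (y = 3 + (0 + 6*(-3)) = 3 + (0 - 18) = 3 - 18 = -15)
R(W) = 1/(-4 + W)
H(r) = 9/2 (H(r) = 9*((r + r)/(r + r))/2 = 9*((2*r)/((2*r)))/2 = 9*((2*r)*(1/(2*r)))/2 = (9/2)*1 = 9/2)
0*(H(R(-1)) + y) = 0*(9/2 - 15) = 0*(-21/2) = 0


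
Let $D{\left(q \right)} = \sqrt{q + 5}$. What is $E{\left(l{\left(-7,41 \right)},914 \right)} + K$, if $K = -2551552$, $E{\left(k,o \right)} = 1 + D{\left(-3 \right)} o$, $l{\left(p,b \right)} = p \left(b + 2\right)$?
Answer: $-2551551 + 914 \sqrt{2} \approx -2.5503 \cdot 10^{6}$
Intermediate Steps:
$l{\left(p,b \right)} = p \left(2 + b\right)$
$D{\left(q \right)} = \sqrt{5 + q}$
$E{\left(k,o \right)} = 1 + o \sqrt{2}$ ($E{\left(k,o \right)} = 1 + \sqrt{5 - 3} o = 1 + \sqrt{2} o = 1 + o \sqrt{2}$)
$E{\left(l{\left(-7,41 \right)},914 \right)} + K = \left(1 + 914 \sqrt{2}\right) - 2551552 = -2551551 + 914 \sqrt{2}$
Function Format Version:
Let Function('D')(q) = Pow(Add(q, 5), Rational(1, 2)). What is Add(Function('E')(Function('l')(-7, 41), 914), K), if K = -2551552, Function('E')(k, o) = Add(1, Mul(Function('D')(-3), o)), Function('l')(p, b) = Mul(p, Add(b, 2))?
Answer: Add(-2551551, Mul(914, Pow(2, Rational(1, 2)))) ≈ -2.5503e+6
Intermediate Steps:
Function('l')(p, b) = Mul(p, Add(2, b))
Function('D')(q) = Pow(Add(5, q), Rational(1, 2))
Function('E')(k, o) = Add(1, Mul(o, Pow(2, Rational(1, 2)))) (Function('E')(k, o) = Add(1, Mul(Pow(Add(5, -3), Rational(1, 2)), o)) = Add(1, Mul(Pow(2, Rational(1, 2)), o)) = Add(1, Mul(o, Pow(2, Rational(1, 2)))))
Add(Function('E')(Function('l')(-7, 41), 914), K) = Add(Add(1, Mul(914, Pow(2, Rational(1, 2)))), -2551552) = Add(-2551551, Mul(914, Pow(2, Rational(1, 2))))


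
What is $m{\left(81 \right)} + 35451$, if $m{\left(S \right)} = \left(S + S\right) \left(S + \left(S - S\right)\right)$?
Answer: $48573$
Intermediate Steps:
$m{\left(S \right)} = 2 S^{2}$ ($m{\left(S \right)} = 2 S \left(S + 0\right) = 2 S S = 2 S^{2}$)
$m{\left(81 \right)} + 35451 = 2 \cdot 81^{2} + 35451 = 2 \cdot 6561 + 35451 = 13122 + 35451 = 48573$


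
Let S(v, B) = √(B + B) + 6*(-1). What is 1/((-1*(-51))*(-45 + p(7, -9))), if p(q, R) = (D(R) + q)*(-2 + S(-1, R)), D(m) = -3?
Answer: -77/317067 - 4*I*√2/105689 ≈ -0.00024285 - 5.3524e-5*I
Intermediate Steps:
S(v, B) = -6 + √2*√B (S(v, B) = √(2*B) - 6 = √2*√B - 6 = -6 + √2*√B)
p(q, R) = (-8 + √2*√R)*(-3 + q) (p(q, R) = (-3 + q)*(-2 + (-6 + √2*√R)) = (-3 + q)*(-8 + √2*√R) = (-8 + √2*√R)*(-3 + q))
1/((-1*(-51))*(-45 + p(7, -9))) = 1/((-1*(-51))*(-45 + (24 - 8*7 - 3*√2*√(-9) + 7*√2*√(-9)))) = 1/(51*(-45 + (24 - 56 - 3*√2*3*I + 7*√2*(3*I)))) = 1/(51*(-45 + (24 - 56 - 9*I*√2 + 21*I*√2))) = 1/(51*(-45 + (-32 + 12*I*√2))) = 1/(51*(-77 + 12*I*√2)) = 1/(-3927 + 612*I*√2)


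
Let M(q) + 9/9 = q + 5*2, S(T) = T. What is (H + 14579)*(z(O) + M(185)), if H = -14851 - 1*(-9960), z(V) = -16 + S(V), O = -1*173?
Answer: 48440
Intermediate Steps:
O = -173
z(V) = -16 + V
M(q) = 9 + q (M(q) = -1 + (q + 5*2) = -1 + (q + 10) = -1 + (10 + q) = 9 + q)
H = -4891 (H = -14851 + 9960 = -4891)
(H + 14579)*(z(O) + M(185)) = (-4891 + 14579)*((-16 - 173) + (9 + 185)) = 9688*(-189 + 194) = 9688*5 = 48440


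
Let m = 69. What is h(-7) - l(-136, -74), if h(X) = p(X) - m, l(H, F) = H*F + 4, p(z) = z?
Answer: -10144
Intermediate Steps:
l(H, F) = 4 + F*H (l(H, F) = F*H + 4 = 4 + F*H)
h(X) = -69 + X (h(X) = X - 1*69 = X - 69 = -69 + X)
h(-7) - l(-136, -74) = (-69 - 7) - (4 - 74*(-136)) = -76 - (4 + 10064) = -76 - 1*10068 = -76 - 10068 = -10144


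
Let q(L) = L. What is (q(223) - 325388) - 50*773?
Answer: -363815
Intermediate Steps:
(q(223) - 325388) - 50*773 = (223 - 325388) - 50*773 = -325165 - 38650 = -363815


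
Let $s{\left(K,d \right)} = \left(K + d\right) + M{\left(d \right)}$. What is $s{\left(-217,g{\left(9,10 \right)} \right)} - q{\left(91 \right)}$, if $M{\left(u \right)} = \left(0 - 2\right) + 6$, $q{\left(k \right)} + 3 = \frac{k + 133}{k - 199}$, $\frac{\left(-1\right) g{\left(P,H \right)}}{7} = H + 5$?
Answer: $- \frac{8449}{27} \approx -312.93$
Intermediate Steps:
$g{\left(P,H \right)} = -35 - 7 H$ ($g{\left(P,H \right)} = - 7 \left(H + 5\right) = - 7 \left(5 + H\right) = -35 - 7 H$)
$q{\left(k \right)} = -3 + \frac{133 + k}{-199 + k}$ ($q{\left(k \right)} = -3 + \frac{k + 133}{k - 199} = -3 + \frac{133 + k}{-199 + k}$)
$M{\left(u \right)} = 4$ ($M{\left(u \right)} = -2 + 6 = 4$)
$s{\left(K,d \right)} = 4 + K + d$ ($s{\left(K,d \right)} = \left(K + d\right) + 4 = 4 + K + d$)
$s{\left(-217,g{\left(9,10 \right)} \right)} - q{\left(91 \right)} = \left(4 - 217 - 105\right) - \frac{2 \left(365 - 91\right)}{-199 + 91} = \left(4 - 217 - 105\right) - \frac{2 \left(365 - 91\right)}{-108} = \left(4 - 217 - 105\right) - 2 \left(- \frac{1}{108}\right) 274 = -318 - - \frac{137}{27} = -318 + \frac{137}{27} = - \frac{8449}{27}$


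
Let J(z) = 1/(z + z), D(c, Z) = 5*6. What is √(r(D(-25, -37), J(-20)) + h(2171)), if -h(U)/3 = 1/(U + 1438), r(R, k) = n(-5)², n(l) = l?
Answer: √36179022/1203 ≈ 4.9999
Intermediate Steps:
D(c, Z) = 30
J(z) = 1/(2*z)
r(R, k) = 25 (r(R, k) = (-5)² = 25)
h(U) = -3/(1438 + U) (h(U) = -3/(U + 1438) = -3/(1438 + U))
√(r(D(-25, -37), J(-20)) + h(2171)) = √(25 - 3/(1438 + 2171)) = √(25 - 3/3609) = √(25 - 3*1/3609) = √(25 - 1/1203) = √(30074/1203) = √36179022/1203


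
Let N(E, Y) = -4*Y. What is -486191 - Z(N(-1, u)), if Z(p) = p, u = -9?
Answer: -486227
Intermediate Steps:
-486191 - Z(N(-1, u)) = -486191 - (-4)*(-9) = -486191 - 1*36 = -486191 - 36 = -486227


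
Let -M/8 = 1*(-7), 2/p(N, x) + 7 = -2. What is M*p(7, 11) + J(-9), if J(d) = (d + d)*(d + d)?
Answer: 2804/9 ≈ 311.56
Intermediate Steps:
p(N, x) = -2/9 (p(N, x) = 2/(-7 - 2) = 2/(-9) = 2*(-⅑) = -2/9)
M = 56 (M = -8*(-7) = 56)
J(d) = 4*d² (J(d) = (2*d)*(2*d) = 4*d²)
M*p(7, 11) + J(-9) = 56*(-2/9) + 4*(-9)² = -112/9 + 4*81 = -112/9 + 324 = 2804/9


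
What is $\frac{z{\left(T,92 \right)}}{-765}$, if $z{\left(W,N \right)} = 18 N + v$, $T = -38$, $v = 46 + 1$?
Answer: $- \frac{1703}{765} \approx -2.2261$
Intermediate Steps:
$v = 47$
$z{\left(W,N \right)} = 47 + 18 N$ ($z{\left(W,N \right)} = 18 N + 47 = 47 + 18 N$)
$\frac{z{\left(T,92 \right)}}{-765} = \frac{47 + 18 \cdot 92}{-765} = \left(47 + 1656\right) \left(- \frac{1}{765}\right) = 1703 \left(- \frac{1}{765}\right) = - \frac{1703}{765}$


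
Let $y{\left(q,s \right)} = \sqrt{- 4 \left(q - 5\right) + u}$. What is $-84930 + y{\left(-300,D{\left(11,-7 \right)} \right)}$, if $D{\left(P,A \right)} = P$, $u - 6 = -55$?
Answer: $-84930 + \sqrt{1171} \approx -84896.0$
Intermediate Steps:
$u = -49$ ($u = 6 - 55 = -49$)
$y{\left(q,s \right)} = \sqrt{-29 - 4 q}$ ($y{\left(q,s \right)} = \sqrt{- 4 \left(q - 5\right) - 49} = \sqrt{- 4 \left(-5 + q\right) - 49} = \sqrt{\left(20 - 4 q\right) - 49} = \sqrt{-29 - 4 q}$)
$-84930 + y{\left(-300,D{\left(11,-7 \right)} \right)} = -84930 + \sqrt{-29 - -1200} = -84930 + \sqrt{-29 + 1200} = -84930 + \sqrt{1171}$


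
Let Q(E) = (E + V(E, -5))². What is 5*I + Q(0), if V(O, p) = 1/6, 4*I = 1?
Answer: 23/18 ≈ 1.2778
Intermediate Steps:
I = ¼ (I = (¼)*1 = ¼ ≈ 0.25000)
V(O, p) = ⅙ (V(O, p) = 1*(⅙) = ⅙)
Q(E) = (⅙ + E)² (Q(E) = (E + ⅙)² = (⅙ + E)²)
5*I + Q(0) = 5*(¼) + (1 + 6*0)²/36 = 5/4 + (1 + 0)²/36 = 5/4 + (1/36)*1² = 5/4 + (1/36)*1 = 5/4 + 1/36 = 23/18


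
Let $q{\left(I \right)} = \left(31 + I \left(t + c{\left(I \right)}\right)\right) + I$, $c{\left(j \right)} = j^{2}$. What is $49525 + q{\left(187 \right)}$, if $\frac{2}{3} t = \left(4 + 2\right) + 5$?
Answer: $\frac{13184063}{2} \approx 6.592 \cdot 10^{6}$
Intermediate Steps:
$t = \frac{33}{2}$ ($t = \frac{3 \left(\left(4 + 2\right) + 5\right)}{2} = \frac{3 \left(6 + 5\right)}{2} = \frac{3}{2} \cdot 11 = \frac{33}{2} \approx 16.5$)
$q{\left(I \right)} = 31 + I + I \left(\frac{33}{2} + I^{2}\right)$ ($q{\left(I \right)} = \left(31 + I \left(\frac{33}{2} + I^{2}\right)\right) + I = 31 + I + I \left(\frac{33}{2} + I^{2}\right)$)
$49525 + q{\left(187 \right)} = 49525 + \left(31 + 187^{3} + \frac{35}{2} \cdot 187\right) = 49525 + \left(31 + 6539203 + \frac{6545}{2}\right) = 49525 + \frac{13085013}{2} = \frac{13184063}{2}$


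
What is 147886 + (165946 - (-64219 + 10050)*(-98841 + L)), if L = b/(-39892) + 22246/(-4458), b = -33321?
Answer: -476076371636081579/88919268 ≈ -5.3540e+9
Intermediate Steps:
L = -369446207/88919268 (L = -33321/(-39892) + 22246/(-4458) = -33321*(-1/39892) + 22246*(-1/4458) = 33321/39892 - 11123/2229 = -369446207/88919268 ≈ -4.1548)
147886 + (165946 - (-64219 + 10050)*(-98841 + L)) = 147886 + (165946 - (-64219 + 10050)*(-98841 - 369446207/88919268)) = 147886 + (165946 - (-54169)*(-8789238814595)/88919268) = 147886 + (165946 - 1*476104277347796555/88919268) = 147886 + (165946 - 476104277347796555/88919268) = 147886 - 476089521550949027/88919268 = -476076371636081579/88919268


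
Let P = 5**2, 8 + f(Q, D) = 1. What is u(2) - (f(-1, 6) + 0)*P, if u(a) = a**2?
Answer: 179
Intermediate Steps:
f(Q, D) = -7 (f(Q, D) = -8 + 1 = -7)
P = 25
u(2) - (f(-1, 6) + 0)*P = 2**2 - (-7 + 0)*25 = 4 - (-7)*25 = 4 - 1*(-175) = 4 + 175 = 179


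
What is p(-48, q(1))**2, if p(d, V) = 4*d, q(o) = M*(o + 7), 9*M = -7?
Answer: 36864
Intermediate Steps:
M = -7/9 (M = (1/9)*(-7) = -7/9 ≈ -0.77778)
q(o) = -49/9 - 7*o/9 (q(o) = -7*(o + 7)/9 = -7*(7 + o)/9 = -49/9 - 7*o/9)
p(-48, q(1))**2 = (4*(-48))**2 = (-192)**2 = 36864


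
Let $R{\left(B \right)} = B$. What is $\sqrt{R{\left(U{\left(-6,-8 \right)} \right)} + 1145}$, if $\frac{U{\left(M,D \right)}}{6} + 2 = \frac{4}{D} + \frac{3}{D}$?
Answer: $\frac{\sqrt{4511}}{2} \approx 33.582$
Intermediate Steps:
$U{\left(M,D \right)} = -12 + \frac{42}{D}$ ($U{\left(M,D \right)} = -12 + 6 \left(\frac{4}{D} + \frac{3}{D}\right) = -12 + 6 \frac{7}{D} = -12 + \frac{42}{D}$)
$\sqrt{R{\left(U{\left(-6,-8 \right)} \right)} + 1145} = \sqrt{\left(-12 + \frac{42}{-8}\right) + 1145} = \sqrt{\left(-12 + 42 \left(- \frac{1}{8}\right)\right) + 1145} = \sqrt{\left(-12 - \frac{21}{4}\right) + 1145} = \sqrt{- \frac{69}{4} + 1145} = \sqrt{\frac{4511}{4}} = \frac{\sqrt{4511}}{2}$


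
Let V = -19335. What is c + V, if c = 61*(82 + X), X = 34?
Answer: -12259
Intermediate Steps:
c = 7076 (c = 61*(82 + 34) = 61*116 = 7076)
c + V = 7076 - 19335 = -12259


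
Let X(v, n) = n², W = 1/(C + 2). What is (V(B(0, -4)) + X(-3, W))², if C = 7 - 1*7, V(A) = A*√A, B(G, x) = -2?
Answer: -127/16 - I*√2 ≈ -7.9375 - 1.4142*I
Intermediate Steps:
V(A) = A^(3/2)
C = 0 (C = 7 - 7 = 0)
W = ½ (W = 1/(0 + 2) = 1/2 = ½ ≈ 0.50000)
(V(B(0, -4)) + X(-3, W))² = ((-2)^(3/2) + (½)²)² = (-2*I*√2 + ¼)² = (¼ - 2*I*√2)²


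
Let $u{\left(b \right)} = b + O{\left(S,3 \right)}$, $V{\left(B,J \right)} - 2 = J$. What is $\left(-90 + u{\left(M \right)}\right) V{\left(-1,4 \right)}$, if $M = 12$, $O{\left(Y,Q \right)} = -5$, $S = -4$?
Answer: $-498$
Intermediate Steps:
$V{\left(B,J \right)} = 2 + J$
$u{\left(b \right)} = -5 + b$ ($u{\left(b \right)} = b - 5 = -5 + b$)
$\left(-90 + u{\left(M \right)}\right) V{\left(-1,4 \right)} = \left(-90 + \left(-5 + 12\right)\right) \left(2 + 4\right) = \left(-90 + 7\right) 6 = \left(-83\right) 6 = -498$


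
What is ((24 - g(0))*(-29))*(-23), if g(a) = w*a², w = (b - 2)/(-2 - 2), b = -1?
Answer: 16008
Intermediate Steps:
w = ¾ (w = (-1 - 2)/(-2 - 2) = -3/(-4) = -3*(-¼) = ¾ ≈ 0.75000)
g(a) = 3*a²/4
((24 - g(0))*(-29))*(-23) = ((24 - 3*0²/4)*(-29))*(-23) = ((24 - 3*0/4)*(-29))*(-23) = ((24 - 1*0)*(-29))*(-23) = ((24 + 0)*(-29))*(-23) = (24*(-29))*(-23) = -696*(-23) = 16008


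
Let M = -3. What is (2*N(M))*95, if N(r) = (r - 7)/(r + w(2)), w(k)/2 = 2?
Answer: -1900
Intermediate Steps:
w(k) = 4 (w(k) = 2*2 = 4)
N(r) = (-7 + r)/(4 + r) (N(r) = (r - 7)/(r + 4) = (-7 + r)/(4 + r))
(2*N(M))*95 = (2*((-7 - 3)/(4 - 3)))*95 = (2*(-10/1))*95 = (2*(1*(-10)))*95 = (2*(-10))*95 = -20*95 = -1900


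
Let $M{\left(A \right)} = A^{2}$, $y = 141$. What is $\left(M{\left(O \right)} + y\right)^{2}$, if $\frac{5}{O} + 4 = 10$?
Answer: $\frac{26020201}{1296} \approx 20077.0$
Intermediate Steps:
$O = \frac{5}{6}$ ($O = \frac{5}{-4 + 10} = \frac{5}{6} \approx 0.83333$)
$\left(M{\left(O \right)} + y\right)^{2} = \left(\left(\frac{5}{6}\right)^{2} + 141\right)^{2} = \left(\frac{25}{36} + 141\right)^{2} = \left(\frac{5101}{36}\right)^{2} = \frac{26020201}{1296}$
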